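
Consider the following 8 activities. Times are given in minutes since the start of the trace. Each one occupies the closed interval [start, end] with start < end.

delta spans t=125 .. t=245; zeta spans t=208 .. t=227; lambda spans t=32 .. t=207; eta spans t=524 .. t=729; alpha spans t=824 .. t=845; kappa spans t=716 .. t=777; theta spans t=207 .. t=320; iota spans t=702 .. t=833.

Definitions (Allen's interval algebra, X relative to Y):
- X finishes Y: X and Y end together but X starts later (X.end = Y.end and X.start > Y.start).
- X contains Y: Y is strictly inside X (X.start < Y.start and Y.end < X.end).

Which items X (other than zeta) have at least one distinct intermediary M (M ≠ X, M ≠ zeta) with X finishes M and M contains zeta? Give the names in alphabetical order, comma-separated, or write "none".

none

Target zeta = [t=208, t=227].
Intermediaries M with M contains zeta: delta, theta.
Via delta — items with X finishes delta: none.
Via theta — items with X finishes theta: none.
Union: none.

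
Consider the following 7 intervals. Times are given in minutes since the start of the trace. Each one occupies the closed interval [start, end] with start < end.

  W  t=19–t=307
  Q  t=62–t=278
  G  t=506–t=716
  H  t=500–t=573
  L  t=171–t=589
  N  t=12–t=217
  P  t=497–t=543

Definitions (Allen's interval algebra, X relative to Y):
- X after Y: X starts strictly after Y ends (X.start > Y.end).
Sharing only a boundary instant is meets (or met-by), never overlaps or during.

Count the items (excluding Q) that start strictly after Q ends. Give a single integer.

Target Q = [t=62, t=278].
G [t=506, t=716] → after → counts.
H [t=500, t=573] → after → counts.
L [t=171, t=589] → overlapped-by → no.
N [t=12, t=217] → overlaps → no.
P [t=497, t=543] → after → counts.
W [t=19, t=307] → contains → no.
Total: 3.

3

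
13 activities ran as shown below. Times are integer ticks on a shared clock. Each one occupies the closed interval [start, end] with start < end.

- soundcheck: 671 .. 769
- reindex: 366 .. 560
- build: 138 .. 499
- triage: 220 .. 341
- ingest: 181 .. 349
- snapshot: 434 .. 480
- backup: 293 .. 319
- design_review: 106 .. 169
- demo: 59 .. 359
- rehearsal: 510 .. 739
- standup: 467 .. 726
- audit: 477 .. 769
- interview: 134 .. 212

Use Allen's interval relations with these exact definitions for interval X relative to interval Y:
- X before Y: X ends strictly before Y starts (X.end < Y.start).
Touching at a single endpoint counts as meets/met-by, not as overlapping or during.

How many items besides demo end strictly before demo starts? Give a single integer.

Target demo = [59, 359].
audit [477, 769] → after → no.
backup [293, 319] → during → no.
build [138, 499] → overlapped-by → no.
design_review [106, 169] → during → no.
ingest [181, 349] → during → no.
interview [134, 212] → during → no.
rehearsal [510, 739] → after → no.
reindex [366, 560] → after → no.
snapshot [434, 480] → after → no.
soundcheck [671, 769] → after → no.
standup [467, 726] → after → no.
triage [220, 341] → during → no.
Total: 0.

0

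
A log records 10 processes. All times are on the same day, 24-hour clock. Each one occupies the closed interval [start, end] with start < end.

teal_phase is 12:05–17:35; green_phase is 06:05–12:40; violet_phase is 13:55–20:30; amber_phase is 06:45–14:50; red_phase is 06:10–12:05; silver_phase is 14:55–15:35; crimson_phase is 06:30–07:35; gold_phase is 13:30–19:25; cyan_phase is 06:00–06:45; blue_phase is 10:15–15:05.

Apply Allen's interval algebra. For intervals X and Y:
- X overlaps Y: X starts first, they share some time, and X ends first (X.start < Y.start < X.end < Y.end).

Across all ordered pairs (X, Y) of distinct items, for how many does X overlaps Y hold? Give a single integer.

Checking all 90 ordered pairs for relation 'overlaps'; matching pairs in alphabetical order:
(amber_phase, blue_phase): amber_phase overlaps blue_phase ✓
(amber_phase, gold_phase): amber_phase overlaps gold_phase ✓
(amber_phase, teal_phase): amber_phase overlaps teal_phase ✓
(amber_phase, violet_phase): amber_phase overlaps violet_phase ✓
(blue_phase, gold_phase): blue_phase overlaps gold_phase ✓
(blue_phase, silver_phase): blue_phase overlaps silver_phase ✓
(blue_phase, teal_phase): blue_phase overlaps teal_phase ✓
(blue_phase, violet_phase): blue_phase overlaps violet_phase ✓
(crimson_phase, amber_phase): crimson_phase overlaps amber_phase ✓
(cyan_phase, crimson_phase): cyan_phase overlaps crimson_phase ✓
(cyan_phase, green_phase): cyan_phase overlaps green_phase ✓
(cyan_phase, red_phase): cyan_phase overlaps red_phase ✓
(gold_phase, violet_phase): gold_phase overlaps violet_phase ✓
(green_phase, amber_phase): green_phase overlaps amber_phase ✓
(green_phase, blue_phase): green_phase overlaps blue_phase ✓
(green_phase, teal_phase): green_phase overlaps teal_phase ✓
(red_phase, amber_phase): red_phase overlaps amber_phase ✓
(red_phase, blue_phase): red_phase overlaps blue_phase ✓
(teal_phase, gold_phase): teal_phase overlaps gold_phase ✓
(teal_phase, violet_phase): teal_phase overlaps violet_phase ✓
Count: 20.

20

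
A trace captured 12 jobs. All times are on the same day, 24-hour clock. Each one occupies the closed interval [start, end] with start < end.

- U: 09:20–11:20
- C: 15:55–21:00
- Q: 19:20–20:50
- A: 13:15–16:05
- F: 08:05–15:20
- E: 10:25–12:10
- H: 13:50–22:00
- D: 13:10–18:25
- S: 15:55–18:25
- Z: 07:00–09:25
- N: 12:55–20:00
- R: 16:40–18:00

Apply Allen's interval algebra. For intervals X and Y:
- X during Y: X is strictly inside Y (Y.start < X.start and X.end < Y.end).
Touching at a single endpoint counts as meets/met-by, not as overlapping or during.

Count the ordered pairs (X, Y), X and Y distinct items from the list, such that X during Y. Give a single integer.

15

Checking all 132 ordered pairs for relation 'during'; matching pairs in alphabetical order:
(A, D): A during D ✓
(A, N): A during N ✓
(C, H): C during H ✓
(D, N): D during N ✓
(E, F): E during F ✓
(Q, C): Q during C ✓
(Q, H): Q during H ✓
(R, C): R during C ✓
(R, D): R during D ✓
(R, H): R during H ✓
(R, N): R during N ✓
(R, S): R during S ✓
(S, H): S during H ✓
(S, N): S during N ✓
(U, F): U during F ✓
Count: 15.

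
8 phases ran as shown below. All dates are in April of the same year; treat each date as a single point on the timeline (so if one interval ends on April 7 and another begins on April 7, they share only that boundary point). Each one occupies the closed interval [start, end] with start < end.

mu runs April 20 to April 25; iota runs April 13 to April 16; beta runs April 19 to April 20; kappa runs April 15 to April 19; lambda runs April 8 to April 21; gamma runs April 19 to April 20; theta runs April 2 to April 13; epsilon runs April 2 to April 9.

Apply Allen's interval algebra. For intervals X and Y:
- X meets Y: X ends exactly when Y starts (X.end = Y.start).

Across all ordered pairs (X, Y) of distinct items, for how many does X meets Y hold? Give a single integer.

Checking all 56 ordered pairs for relation 'meets'; matching pairs in alphabetical order:
(beta, mu): beta meets mu ✓
(gamma, mu): gamma meets mu ✓
(kappa, beta): kappa meets beta ✓
(kappa, gamma): kappa meets gamma ✓
(theta, iota): theta meets iota ✓
Count: 5.

5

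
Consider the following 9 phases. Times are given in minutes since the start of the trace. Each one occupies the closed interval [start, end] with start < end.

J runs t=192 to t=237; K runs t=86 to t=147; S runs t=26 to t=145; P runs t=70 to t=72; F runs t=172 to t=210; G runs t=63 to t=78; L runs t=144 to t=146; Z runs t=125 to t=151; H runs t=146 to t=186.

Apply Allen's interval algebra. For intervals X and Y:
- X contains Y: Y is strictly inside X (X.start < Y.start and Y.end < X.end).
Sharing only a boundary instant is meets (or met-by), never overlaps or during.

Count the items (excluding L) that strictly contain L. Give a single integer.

Target L = [t=144, t=146].
F [t=172, t=210] → after → no.
G [t=63, t=78] → before → no.
H [t=146, t=186] → met-by → no.
J [t=192, t=237] → after → no.
K [t=86, t=147] → contains → counts.
P [t=70, t=72] → before → no.
S [t=26, t=145] → overlaps → no.
Z [t=125, t=151] → contains → counts.
Total: 2.

2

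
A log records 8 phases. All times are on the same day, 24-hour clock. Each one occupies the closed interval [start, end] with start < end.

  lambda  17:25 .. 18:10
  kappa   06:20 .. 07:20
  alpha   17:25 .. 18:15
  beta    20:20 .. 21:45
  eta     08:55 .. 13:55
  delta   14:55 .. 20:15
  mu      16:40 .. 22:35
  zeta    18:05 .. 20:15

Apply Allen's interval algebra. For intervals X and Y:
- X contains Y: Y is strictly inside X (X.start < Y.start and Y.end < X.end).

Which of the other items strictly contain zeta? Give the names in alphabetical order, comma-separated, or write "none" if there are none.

mu

Target zeta = [18:05, 20:15].
alpha [17:25, 18:15] → overlaps → no.
beta [20:20, 21:45] → after → no.
delta [14:55, 20:15] → finished-by → no.
eta [08:55, 13:55] → before → no.
kappa [06:20, 07:20] → before → no.
lambda [17:25, 18:10] → overlaps → no.
mu [16:40, 22:35] → contains → yes.
Result: mu.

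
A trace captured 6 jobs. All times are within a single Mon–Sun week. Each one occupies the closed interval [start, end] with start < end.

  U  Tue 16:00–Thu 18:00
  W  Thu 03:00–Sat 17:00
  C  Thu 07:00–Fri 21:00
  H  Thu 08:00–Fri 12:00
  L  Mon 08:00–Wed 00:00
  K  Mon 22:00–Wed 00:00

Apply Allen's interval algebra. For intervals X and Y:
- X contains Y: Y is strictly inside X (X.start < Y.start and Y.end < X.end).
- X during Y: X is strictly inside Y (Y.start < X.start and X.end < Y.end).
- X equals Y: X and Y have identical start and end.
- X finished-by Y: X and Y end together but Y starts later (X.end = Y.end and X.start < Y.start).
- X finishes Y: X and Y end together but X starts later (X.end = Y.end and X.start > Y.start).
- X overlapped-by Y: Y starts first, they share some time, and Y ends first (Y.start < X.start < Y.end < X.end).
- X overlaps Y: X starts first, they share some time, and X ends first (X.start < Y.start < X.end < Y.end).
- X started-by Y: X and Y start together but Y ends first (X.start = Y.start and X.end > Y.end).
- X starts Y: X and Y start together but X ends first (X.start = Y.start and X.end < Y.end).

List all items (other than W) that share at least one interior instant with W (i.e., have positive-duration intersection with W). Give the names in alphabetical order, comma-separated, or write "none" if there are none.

C, H, U

Target W = [Thu 03:00, Sat 17:00].
C [Thu 07:00, Fri 21:00] → during → yes.
H [Thu 08:00, Fri 12:00] → during → yes.
K [Mon 22:00, Wed 00:00] → before → no.
L [Mon 08:00, Wed 00:00] → before → no.
U [Tue 16:00, Thu 18:00] → overlaps → yes.
Result: C, H, U.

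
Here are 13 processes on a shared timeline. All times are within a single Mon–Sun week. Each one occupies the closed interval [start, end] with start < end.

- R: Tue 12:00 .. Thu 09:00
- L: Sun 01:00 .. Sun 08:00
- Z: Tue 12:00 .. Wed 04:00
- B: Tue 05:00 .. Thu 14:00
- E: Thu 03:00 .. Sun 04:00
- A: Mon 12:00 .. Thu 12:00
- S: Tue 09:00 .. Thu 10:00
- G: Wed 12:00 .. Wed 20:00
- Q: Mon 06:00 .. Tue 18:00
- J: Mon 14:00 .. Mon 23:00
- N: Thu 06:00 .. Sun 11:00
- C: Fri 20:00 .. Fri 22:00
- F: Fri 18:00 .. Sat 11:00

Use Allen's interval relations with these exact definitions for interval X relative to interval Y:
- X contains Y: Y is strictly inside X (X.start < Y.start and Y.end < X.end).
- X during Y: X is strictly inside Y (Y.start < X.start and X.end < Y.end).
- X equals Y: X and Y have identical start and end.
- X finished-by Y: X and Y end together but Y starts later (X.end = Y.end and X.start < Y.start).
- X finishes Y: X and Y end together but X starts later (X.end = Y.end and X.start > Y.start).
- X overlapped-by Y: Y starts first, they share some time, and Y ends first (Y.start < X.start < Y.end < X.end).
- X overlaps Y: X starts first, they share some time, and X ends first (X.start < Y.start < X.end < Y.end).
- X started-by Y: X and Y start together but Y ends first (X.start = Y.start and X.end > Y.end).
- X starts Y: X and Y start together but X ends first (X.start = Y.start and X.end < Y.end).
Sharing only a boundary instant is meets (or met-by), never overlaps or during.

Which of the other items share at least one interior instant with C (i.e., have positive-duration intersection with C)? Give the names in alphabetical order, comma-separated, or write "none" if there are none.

Target C = [Fri 20:00, Fri 22:00].
A [Mon 12:00, Thu 12:00] → before → no.
B [Tue 05:00, Thu 14:00] → before → no.
E [Thu 03:00, Sun 04:00] → contains → yes.
F [Fri 18:00, Sat 11:00] → contains → yes.
G [Wed 12:00, Wed 20:00] → before → no.
J [Mon 14:00, Mon 23:00] → before → no.
L [Sun 01:00, Sun 08:00] → after → no.
N [Thu 06:00, Sun 11:00] → contains → yes.
Q [Mon 06:00, Tue 18:00] → before → no.
R [Tue 12:00, Thu 09:00] → before → no.
S [Tue 09:00, Thu 10:00] → before → no.
Z [Tue 12:00, Wed 04:00] → before → no.
Result: E, F, N.

E, F, N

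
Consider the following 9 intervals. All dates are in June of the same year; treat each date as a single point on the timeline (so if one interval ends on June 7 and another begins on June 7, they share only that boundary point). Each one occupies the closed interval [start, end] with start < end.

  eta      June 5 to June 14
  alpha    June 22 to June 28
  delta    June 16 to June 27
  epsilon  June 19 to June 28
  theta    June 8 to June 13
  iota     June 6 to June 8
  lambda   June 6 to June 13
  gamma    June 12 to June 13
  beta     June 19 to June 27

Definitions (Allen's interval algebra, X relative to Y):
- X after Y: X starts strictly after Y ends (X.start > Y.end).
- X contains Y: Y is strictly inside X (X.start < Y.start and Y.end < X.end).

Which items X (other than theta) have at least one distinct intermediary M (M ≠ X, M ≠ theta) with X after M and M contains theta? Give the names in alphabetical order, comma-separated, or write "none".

Target theta = [June 8, June 13].
Intermediaries M with M contains theta: eta.
Via eta — items with X after eta: alpha, beta, delta, epsilon.
Union: alpha, beta, delta, epsilon.

alpha, beta, delta, epsilon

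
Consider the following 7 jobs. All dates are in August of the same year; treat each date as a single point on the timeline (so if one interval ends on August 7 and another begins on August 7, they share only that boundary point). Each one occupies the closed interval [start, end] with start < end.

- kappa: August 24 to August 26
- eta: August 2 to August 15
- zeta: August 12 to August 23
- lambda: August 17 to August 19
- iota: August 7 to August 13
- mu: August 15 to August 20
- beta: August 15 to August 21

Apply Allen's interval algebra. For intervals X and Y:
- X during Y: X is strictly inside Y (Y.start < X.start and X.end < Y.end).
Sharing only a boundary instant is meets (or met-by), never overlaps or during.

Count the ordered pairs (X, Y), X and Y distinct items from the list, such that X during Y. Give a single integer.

6

Checking all 42 ordered pairs for relation 'during'; matching pairs in alphabetical order:
(beta, zeta): beta during zeta ✓
(iota, eta): iota during eta ✓
(lambda, beta): lambda during beta ✓
(lambda, mu): lambda during mu ✓
(lambda, zeta): lambda during zeta ✓
(mu, zeta): mu during zeta ✓
Count: 6.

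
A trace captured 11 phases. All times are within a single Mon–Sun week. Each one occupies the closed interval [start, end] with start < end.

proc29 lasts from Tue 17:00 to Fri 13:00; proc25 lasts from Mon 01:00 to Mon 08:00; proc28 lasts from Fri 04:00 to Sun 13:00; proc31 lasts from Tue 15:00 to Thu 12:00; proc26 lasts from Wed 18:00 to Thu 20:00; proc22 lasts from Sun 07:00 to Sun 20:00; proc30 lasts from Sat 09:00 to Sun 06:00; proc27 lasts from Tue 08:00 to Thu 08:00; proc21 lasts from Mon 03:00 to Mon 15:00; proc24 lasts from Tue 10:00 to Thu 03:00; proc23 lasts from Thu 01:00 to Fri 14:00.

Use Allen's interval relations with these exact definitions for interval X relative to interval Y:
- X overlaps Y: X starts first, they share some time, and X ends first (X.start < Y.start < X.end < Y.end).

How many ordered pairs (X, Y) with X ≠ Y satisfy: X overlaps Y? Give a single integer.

Checking all 110 ordered pairs for relation 'overlaps'; matching pairs in alphabetical order:
(proc23, proc28): proc23 overlaps proc28 ✓
(proc24, proc23): proc24 overlaps proc23 ✓
(proc24, proc26): proc24 overlaps proc26 ✓
(proc24, proc29): proc24 overlaps proc29 ✓
(proc24, proc31): proc24 overlaps proc31 ✓
(proc25, proc21): proc25 overlaps proc21 ✓
(proc26, proc23): proc26 overlaps proc23 ✓
(proc27, proc23): proc27 overlaps proc23 ✓
(proc27, proc26): proc27 overlaps proc26 ✓
(proc27, proc29): proc27 overlaps proc29 ✓
(proc27, proc31): proc27 overlaps proc31 ✓
(proc28, proc22): proc28 overlaps proc22 ✓
(proc29, proc23): proc29 overlaps proc23 ✓
(proc29, proc28): proc29 overlaps proc28 ✓
(proc31, proc23): proc31 overlaps proc23 ✓
(proc31, proc26): proc31 overlaps proc26 ✓
(proc31, proc29): proc31 overlaps proc29 ✓
Count: 17.

17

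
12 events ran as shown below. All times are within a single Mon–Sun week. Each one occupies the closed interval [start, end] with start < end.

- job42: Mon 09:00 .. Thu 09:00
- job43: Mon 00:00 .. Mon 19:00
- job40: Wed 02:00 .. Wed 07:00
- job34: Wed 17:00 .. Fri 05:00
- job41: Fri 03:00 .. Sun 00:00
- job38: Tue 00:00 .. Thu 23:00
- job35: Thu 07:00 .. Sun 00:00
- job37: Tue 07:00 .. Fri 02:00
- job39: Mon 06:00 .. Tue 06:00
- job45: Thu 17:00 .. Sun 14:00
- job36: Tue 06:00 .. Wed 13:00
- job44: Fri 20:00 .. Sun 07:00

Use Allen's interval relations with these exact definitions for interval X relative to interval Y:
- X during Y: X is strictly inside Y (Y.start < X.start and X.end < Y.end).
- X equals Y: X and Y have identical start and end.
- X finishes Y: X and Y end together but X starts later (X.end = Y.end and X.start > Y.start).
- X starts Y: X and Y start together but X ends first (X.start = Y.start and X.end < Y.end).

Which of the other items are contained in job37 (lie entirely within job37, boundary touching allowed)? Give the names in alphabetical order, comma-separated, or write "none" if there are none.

Target job37 = [Tue 07:00, Fri 02:00].
job34 [Wed 17:00, Fri 05:00] → overlapped-by → no.
job35 [Thu 07:00, Sun 00:00] → overlapped-by → no.
job36 [Tue 06:00, Wed 13:00] → overlaps → no.
job38 [Tue 00:00, Thu 23:00] → overlaps → no.
job39 [Mon 06:00, Tue 06:00] → before → no.
job40 [Wed 02:00, Wed 07:00] → during → yes.
job41 [Fri 03:00, Sun 00:00] → after → no.
job42 [Mon 09:00, Thu 09:00] → overlaps → no.
job43 [Mon 00:00, Mon 19:00] → before → no.
job44 [Fri 20:00, Sun 07:00] → after → no.
job45 [Thu 17:00, Sun 14:00] → overlapped-by → no.
Result: job40.

job40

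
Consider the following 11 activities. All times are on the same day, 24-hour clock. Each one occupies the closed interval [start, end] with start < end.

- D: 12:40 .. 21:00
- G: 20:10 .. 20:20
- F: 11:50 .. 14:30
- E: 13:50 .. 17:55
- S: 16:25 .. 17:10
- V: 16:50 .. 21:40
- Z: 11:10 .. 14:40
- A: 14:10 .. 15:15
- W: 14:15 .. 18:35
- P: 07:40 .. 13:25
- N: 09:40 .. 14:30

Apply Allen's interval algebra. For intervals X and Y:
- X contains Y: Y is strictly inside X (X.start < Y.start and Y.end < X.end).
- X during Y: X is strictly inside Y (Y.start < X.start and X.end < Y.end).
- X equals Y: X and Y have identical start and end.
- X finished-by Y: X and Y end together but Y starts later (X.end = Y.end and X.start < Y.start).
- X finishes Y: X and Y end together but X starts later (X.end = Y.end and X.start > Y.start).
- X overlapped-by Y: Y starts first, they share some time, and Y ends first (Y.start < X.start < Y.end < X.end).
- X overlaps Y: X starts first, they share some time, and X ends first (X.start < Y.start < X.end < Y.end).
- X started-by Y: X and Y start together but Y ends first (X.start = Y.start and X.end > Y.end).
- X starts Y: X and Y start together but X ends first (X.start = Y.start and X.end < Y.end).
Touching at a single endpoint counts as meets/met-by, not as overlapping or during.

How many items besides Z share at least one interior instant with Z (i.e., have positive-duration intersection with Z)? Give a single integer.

Target Z = [11:10, 14:40].
A [14:10, 15:15] → overlapped-by → counts.
D [12:40, 21:00] → overlapped-by → counts.
E [13:50, 17:55] → overlapped-by → counts.
F [11:50, 14:30] → during → counts.
G [20:10, 20:20] → after → no.
N [09:40, 14:30] → overlaps → counts.
P [07:40, 13:25] → overlaps → counts.
S [16:25, 17:10] → after → no.
V [16:50, 21:40] → after → no.
W [14:15, 18:35] → overlapped-by → counts.
Total: 7.

7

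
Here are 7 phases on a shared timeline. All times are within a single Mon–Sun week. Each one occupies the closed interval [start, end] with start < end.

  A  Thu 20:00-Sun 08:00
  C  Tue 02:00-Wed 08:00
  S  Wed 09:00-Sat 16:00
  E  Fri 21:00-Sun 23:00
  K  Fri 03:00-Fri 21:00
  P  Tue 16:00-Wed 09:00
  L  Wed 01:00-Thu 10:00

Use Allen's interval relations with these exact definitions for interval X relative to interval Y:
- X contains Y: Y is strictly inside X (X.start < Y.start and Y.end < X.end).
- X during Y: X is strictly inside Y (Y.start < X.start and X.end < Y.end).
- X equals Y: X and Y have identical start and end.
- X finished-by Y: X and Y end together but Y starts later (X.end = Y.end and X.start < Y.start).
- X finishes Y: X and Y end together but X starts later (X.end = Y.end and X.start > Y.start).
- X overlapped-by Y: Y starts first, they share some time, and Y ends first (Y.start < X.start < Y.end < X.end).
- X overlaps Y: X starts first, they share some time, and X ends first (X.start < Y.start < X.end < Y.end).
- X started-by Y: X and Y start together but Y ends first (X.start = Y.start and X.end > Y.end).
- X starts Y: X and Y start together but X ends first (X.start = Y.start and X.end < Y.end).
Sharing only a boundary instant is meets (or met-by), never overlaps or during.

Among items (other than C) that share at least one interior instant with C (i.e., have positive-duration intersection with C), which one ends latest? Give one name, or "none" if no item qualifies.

Target C = [Tue 02:00, Wed 08:00].
A [Thu 20:00, Sun 08:00] → after → excluded.
E [Fri 21:00, Sun 23:00] → after → excluded.
K [Fri 03:00, Fri 21:00] → after → excluded.
L [Wed 01:00, Thu 10:00] → overlapped-by → candidate.
P [Tue 16:00, Wed 09:00] → overlapped-by → candidate.
S [Wed 09:00, Sat 16:00] → after → excluded.
Among candidates, latest end is Thu 10:00 → L.

L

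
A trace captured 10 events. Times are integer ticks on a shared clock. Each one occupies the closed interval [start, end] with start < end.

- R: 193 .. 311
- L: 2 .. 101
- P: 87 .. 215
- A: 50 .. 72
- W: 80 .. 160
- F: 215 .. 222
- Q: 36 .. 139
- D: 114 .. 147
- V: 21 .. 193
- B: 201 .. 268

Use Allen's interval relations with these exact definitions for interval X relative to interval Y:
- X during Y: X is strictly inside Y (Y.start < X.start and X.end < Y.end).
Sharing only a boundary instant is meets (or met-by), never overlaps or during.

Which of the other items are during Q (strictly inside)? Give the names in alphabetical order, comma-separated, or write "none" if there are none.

Target Q = [36, 139].
A [50, 72] → during → yes.
B [201, 268] → after → no.
D [114, 147] → overlapped-by → no.
F [215, 222] → after → no.
L [2, 101] → overlaps → no.
P [87, 215] → overlapped-by → no.
R [193, 311] → after → no.
V [21, 193] → contains → no.
W [80, 160] → overlapped-by → no.
Result: A.

A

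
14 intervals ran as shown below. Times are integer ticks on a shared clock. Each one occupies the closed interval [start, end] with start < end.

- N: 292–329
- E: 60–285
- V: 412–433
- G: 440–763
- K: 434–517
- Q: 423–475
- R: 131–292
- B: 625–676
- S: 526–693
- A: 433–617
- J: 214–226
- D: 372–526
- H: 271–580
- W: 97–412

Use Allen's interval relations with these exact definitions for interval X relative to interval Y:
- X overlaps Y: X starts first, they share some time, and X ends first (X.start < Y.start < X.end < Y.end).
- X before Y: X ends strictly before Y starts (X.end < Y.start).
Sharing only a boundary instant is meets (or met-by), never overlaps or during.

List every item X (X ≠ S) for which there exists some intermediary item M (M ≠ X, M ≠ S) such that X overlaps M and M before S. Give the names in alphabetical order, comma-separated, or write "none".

Target S = [526, 693].
Intermediaries M with M before S: E, J, K, N, Q, R, V, W.
Via E — items with X overlaps E: none.
Via J — items with X overlaps J: none.
Via K — items with X overlaps K: Q.
Via N — items with X overlaps N: none.
Via Q — items with X overlaps Q: V.
Via R — items with X overlaps R: E.
Via V — items with X overlaps V: none.
Via W — items with X overlaps W: E.
Union: E, Q, V.

E, Q, V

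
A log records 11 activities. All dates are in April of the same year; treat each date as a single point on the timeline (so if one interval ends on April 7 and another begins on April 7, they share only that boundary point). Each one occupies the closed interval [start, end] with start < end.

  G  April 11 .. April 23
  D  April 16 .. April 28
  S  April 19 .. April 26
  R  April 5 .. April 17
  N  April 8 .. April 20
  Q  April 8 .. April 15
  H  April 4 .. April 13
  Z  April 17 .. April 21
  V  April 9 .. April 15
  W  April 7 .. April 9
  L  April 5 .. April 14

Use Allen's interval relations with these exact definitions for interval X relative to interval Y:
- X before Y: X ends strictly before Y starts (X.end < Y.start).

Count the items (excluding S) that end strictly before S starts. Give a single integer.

Target S = [April 19, April 26].
D [April 16, April 28] → contains → no.
G [April 11, April 23] → overlaps → no.
H [April 4, April 13] → before → counts.
L [April 5, April 14] → before → counts.
N [April 8, April 20] → overlaps → no.
Q [April 8, April 15] → before → counts.
R [April 5, April 17] → before → counts.
V [April 9, April 15] → before → counts.
W [April 7, April 9] → before → counts.
Z [April 17, April 21] → overlaps → no.
Total: 6.

6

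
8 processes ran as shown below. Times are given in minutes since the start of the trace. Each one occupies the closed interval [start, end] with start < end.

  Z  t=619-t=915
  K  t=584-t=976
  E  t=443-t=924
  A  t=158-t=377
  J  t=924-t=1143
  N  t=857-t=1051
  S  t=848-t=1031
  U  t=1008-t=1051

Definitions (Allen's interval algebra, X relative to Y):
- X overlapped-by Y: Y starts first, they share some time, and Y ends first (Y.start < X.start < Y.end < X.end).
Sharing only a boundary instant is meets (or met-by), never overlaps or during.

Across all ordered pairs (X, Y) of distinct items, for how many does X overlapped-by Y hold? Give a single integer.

Checking all 56 ordered pairs for relation 'overlapped-by'; matching pairs in alphabetical order:
(J, K): J overlapped-by K ✓
(J, N): J overlapped-by N ✓
(J, S): J overlapped-by S ✓
(K, E): K overlapped-by E ✓
(N, E): N overlapped-by E ✓
(N, K): N overlapped-by K ✓
(N, S): N overlapped-by S ✓
(N, Z): N overlapped-by Z ✓
(S, E): S overlapped-by E ✓
(S, K): S overlapped-by K ✓
(S, Z): S overlapped-by Z ✓
(U, S): U overlapped-by S ✓
Count: 12.

12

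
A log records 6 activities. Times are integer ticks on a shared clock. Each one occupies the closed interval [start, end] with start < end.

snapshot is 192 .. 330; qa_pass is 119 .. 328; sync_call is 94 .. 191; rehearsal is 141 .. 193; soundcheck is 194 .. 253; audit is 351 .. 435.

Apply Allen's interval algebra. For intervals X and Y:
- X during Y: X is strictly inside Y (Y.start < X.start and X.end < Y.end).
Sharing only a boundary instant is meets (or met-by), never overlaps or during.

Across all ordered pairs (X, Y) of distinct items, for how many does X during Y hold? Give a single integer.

Checking all 30 ordered pairs for relation 'during'; matching pairs in alphabetical order:
(rehearsal, qa_pass): rehearsal during qa_pass ✓
(soundcheck, qa_pass): soundcheck during qa_pass ✓
(soundcheck, snapshot): soundcheck during snapshot ✓
Count: 3.

3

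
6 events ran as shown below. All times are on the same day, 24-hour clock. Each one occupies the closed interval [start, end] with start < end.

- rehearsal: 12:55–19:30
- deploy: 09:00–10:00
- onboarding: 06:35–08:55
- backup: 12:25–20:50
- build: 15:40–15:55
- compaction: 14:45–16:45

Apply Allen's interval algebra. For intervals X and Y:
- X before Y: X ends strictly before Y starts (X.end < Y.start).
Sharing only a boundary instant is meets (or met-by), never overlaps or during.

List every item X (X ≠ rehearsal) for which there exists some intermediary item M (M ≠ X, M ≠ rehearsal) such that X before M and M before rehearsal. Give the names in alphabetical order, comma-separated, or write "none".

Target rehearsal = [12:55, 19:30].
Intermediaries M with M before rehearsal: deploy, onboarding.
Via deploy — items with X before deploy: onboarding.
Via onboarding — items with X before onboarding: none.
Union: onboarding.

onboarding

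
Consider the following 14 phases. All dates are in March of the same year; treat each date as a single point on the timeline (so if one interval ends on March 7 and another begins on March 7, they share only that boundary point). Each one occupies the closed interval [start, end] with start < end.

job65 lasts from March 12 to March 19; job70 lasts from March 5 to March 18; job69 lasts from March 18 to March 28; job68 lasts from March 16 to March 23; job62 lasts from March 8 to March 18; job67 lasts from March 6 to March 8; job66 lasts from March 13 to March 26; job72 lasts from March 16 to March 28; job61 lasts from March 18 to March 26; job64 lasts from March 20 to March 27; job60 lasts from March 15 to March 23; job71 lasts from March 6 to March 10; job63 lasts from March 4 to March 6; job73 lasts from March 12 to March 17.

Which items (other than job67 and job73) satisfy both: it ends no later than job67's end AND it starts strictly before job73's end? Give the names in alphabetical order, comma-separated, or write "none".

Conditions: its end is no later than job67's end (X.end <= March 8) AND its start is strictly before job73's end (X.start < March 17).
job60: end March 23 <= March 8? ✗; start March 15 < March 17? ✓ → no.
job61: end March 26 <= March 8? ✗; start March 18 < March 17? ✗ → no.
job62: end March 18 <= March 8? ✗; start March 8 < March 17? ✓ → no.
job63: end March 6 <= March 8? ✓; start March 4 < March 17? ✓ → yes.
job64: end March 27 <= March 8? ✗; start March 20 < March 17? ✗ → no.
job65: end March 19 <= March 8? ✗; start March 12 < March 17? ✓ → no.
job66: end March 26 <= March 8? ✗; start March 13 < March 17? ✓ → no.
job68: end March 23 <= March 8? ✗; start March 16 < March 17? ✓ → no.
job69: end March 28 <= March 8? ✗; start March 18 < March 17? ✗ → no.
job70: end March 18 <= March 8? ✗; start March 5 < March 17? ✓ → no.
job71: end March 10 <= March 8? ✗; start March 6 < March 17? ✓ → no.
job72: end March 28 <= March 8? ✗; start March 16 < March 17? ✓ → no.
Result: job63.

job63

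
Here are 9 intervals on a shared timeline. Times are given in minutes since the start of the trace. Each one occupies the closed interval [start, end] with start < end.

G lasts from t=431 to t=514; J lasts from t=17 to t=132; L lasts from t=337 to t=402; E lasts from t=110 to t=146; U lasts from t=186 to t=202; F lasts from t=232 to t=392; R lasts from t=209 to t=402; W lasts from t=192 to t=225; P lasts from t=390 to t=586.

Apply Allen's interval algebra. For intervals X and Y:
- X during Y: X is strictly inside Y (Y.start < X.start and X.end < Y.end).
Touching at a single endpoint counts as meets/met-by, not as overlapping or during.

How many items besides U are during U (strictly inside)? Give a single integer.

Target U = [t=186, t=202].
E [t=110, t=146] → before → no.
F [t=232, t=392] → after → no.
G [t=431, t=514] → after → no.
J [t=17, t=132] → before → no.
L [t=337, t=402] → after → no.
P [t=390, t=586] → after → no.
R [t=209, t=402] → after → no.
W [t=192, t=225] → overlapped-by → no.
Total: 0.

0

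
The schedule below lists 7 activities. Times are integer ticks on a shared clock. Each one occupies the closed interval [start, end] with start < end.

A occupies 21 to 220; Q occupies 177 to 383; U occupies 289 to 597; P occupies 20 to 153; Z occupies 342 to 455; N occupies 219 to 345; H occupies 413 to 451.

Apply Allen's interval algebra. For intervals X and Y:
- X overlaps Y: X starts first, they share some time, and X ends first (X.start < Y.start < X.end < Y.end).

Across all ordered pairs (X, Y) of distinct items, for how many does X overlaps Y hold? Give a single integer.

7

Checking all 42 ordered pairs for relation 'overlaps'; matching pairs in alphabetical order:
(A, N): A overlaps N ✓
(A, Q): A overlaps Q ✓
(N, U): N overlaps U ✓
(N, Z): N overlaps Z ✓
(P, A): P overlaps A ✓
(Q, U): Q overlaps U ✓
(Q, Z): Q overlaps Z ✓
Count: 7.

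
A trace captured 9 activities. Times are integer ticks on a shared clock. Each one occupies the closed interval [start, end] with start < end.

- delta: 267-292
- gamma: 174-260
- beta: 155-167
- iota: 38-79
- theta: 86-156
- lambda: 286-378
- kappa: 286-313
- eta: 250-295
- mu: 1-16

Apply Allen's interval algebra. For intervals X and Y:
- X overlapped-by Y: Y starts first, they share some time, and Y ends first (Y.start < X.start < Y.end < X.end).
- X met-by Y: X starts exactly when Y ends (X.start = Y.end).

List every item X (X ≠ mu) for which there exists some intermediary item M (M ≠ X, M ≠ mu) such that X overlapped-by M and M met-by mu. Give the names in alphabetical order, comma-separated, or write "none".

none

Target mu = [1, 16].
Intermediaries M with M met-by mu: none.
Union: none.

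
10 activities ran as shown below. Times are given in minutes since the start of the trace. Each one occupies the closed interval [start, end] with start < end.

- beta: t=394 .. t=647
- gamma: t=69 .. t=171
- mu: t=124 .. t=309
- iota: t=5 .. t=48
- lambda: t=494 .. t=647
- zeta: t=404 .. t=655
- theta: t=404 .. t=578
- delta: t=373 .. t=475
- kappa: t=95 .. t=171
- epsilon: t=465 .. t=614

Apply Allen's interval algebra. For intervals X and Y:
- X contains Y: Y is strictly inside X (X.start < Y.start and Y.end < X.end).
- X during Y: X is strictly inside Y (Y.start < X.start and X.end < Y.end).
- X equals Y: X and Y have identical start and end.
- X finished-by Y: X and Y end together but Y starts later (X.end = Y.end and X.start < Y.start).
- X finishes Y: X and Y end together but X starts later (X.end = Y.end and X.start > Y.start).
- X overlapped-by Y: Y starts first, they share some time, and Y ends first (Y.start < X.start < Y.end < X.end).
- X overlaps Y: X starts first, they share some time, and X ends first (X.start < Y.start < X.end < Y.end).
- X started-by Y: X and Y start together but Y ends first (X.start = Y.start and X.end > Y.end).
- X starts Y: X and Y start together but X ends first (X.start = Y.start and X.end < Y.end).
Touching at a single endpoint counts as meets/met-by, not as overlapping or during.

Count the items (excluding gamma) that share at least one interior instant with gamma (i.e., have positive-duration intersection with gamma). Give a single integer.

2

Target gamma = [t=69, t=171].
beta [t=394, t=647] → after → no.
delta [t=373, t=475] → after → no.
epsilon [t=465, t=614] → after → no.
iota [t=5, t=48] → before → no.
kappa [t=95, t=171] → finishes → counts.
lambda [t=494, t=647] → after → no.
mu [t=124, t=309] → overlapped-by → counts.
theta [t=404, t=578] → after → no.
zeta [t=404, t=655] → after → no.
Total: 2.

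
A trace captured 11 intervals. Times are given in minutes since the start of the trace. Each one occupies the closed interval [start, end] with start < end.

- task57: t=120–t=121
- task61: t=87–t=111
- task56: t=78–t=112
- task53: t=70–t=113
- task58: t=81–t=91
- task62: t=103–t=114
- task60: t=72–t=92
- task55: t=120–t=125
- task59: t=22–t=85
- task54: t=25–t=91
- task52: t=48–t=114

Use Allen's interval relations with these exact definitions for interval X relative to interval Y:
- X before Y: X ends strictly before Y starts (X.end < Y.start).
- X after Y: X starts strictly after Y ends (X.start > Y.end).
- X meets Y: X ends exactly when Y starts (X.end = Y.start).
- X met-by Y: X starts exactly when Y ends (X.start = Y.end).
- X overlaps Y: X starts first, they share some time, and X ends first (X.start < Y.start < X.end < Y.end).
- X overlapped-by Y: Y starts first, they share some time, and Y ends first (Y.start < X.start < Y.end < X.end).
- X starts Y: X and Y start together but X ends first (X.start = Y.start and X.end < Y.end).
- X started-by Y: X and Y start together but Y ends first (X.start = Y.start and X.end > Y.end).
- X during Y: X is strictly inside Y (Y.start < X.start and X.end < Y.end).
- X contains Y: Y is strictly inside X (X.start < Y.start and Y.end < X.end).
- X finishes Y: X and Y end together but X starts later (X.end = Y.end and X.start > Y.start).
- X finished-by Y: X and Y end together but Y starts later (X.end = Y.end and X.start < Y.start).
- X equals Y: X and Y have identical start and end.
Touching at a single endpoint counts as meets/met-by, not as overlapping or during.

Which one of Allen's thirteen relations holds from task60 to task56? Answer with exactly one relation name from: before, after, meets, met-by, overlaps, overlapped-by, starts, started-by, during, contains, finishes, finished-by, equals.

overlaps

task60 = [t=72, t=92]; task56 = [t=78, t=112].
Compare endpoints: task60.start < task56.start, task60.start < task56.end, task60.end > task56.start, task60.end < task56.end.
That pattern is 'overlaps'.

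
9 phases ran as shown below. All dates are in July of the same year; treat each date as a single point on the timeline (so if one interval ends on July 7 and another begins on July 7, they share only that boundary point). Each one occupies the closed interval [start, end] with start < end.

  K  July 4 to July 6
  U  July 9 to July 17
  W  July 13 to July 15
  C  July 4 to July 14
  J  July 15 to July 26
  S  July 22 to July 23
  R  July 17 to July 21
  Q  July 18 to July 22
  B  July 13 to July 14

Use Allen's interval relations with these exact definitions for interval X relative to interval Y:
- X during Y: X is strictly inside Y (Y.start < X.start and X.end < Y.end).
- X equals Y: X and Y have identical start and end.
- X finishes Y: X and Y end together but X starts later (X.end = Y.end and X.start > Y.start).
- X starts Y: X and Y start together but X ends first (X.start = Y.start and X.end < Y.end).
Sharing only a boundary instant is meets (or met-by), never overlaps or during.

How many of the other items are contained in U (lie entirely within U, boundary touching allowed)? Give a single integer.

Target U = [July 9, July 17].
B [July 13, July 14] → during → counts.
C [July 4, July 14] → overlaps → no.
J [July 15, July 26] → overlapped-by → no.
K [July 4, July 6] → before → no.
Q [July 18, July 22] → after → no.
R [July 17, July 21] → met-by → no.
S [July 22, July 23] → after → no.
W [July 13, July 15] → during → counts.
Total: 2.

2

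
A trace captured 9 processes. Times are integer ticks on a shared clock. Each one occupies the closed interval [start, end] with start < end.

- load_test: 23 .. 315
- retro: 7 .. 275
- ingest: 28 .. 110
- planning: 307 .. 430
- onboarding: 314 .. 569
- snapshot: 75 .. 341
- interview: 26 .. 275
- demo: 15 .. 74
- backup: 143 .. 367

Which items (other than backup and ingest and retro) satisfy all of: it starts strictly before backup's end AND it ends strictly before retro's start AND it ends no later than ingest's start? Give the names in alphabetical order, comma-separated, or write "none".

Conditions: its start is strictly before backup's end (X.start < 367) AND its end is strictly before retro's start (X.end < 7) AND its end is no later than ingest's start (X.end <= 28).
demo: start 15 < 367? ✓; end 74 < 7? ✗; end 74 <= 28? ✗ → no.
interview: start 26 < 367? ✓; end 275 < 7? ✗; end 275 <= 28? ✗ → no.
load_test: start 23 < 367? ✓; end 315 < 7? ✗; end 315 <= 28? ✗ → no.
onboarding: start 314 < 367? ✓; end 569 < 7? ✗; end 569 <= 28? ✗ → no.
planning: start 307 < 367? ✓; end 430 < 7? ✗; end 430 <= 28? ✗ → no.
snapshot: start 75 < 367? ✓; end 341 < 7? ✗; end 341 <= 28? ✗ → no.
Result: none.

none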